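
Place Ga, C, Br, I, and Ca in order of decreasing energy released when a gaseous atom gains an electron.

C is in period 2, group 14; Ca is in period 4, group 2; Ga is in period 4, group 13; Br is in period 4, group 17; I is in period 5, group 17.
Electron affinity generally becomes more exothermic across a period toward the halogens and less exothermic down a group.
Neither a single period nor a single group — weigh both effects.
Ga > Ca: both are in period 4; the period trend gives Ga the larger value.
C > Ga: both effects reinforce here, so C is clearly the higher of the two.
I > C: period and group pull opposite ways; the across-period shift dominates (295 vs 122 kJ/mol).
Br > I: Br sits above I in group 17, so the down-group effect alone puts Br higher.
Tabulated electron affinity (kJ/mol): C 122, Ca 2, Ga 29, Br 325, I 295.
So from highest to lowest: Br > I > C > Ga > Ca.

Br, I, C, Ga, Ca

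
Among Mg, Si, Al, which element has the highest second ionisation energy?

Al

Consider each +1 ion: Mg⁺ still has 1 valence electron; Si⁺ still has 3 valence electrons; Al⁺ still has 2 valence electrons.
All are still removing valence electrons, so compare the +1 ions as you would atoms: IE_2 generally rises across a period (higher Z_eff) and falls down a group (larger shell), subject to the usual subshell exceptions.
Valence configurations: Mg⁺ [Ne]3s¹, Si⁺ [Ne]3s²3p¹, Al⁺ [Ne]3s².
Si⁺ loses a lone 3p electron whereas Al⁺ must break into a filled 3s² pair, so IE_2(Al) > IE_2(Si) even though Si has the higher nuclear charge.
The numbers (kJ/mol): Mg 1451, Si 1577, Al 1817.
So the second ionization energies run Mg < Si < Al.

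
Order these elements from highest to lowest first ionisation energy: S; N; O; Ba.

N, O, S, Ba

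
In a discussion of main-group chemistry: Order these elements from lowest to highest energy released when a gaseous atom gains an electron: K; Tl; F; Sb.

Tl < K < Sb < F

F is in period 2, group 17; K is in period 4, group 1; Sb is in period 5, group 15; Tl is in period 6, group 13.
Electron affinity generally becomes more exothermic across a period toward the halogens and less exothermic down a group.
These span different periods and groups, so the two trends combine.
K > Tl: period and group pull opposite ways; the down-group shift dominates (48 vs 19 kJ/mol).
Sb > K: the two effects oppose for this pair; the across-period effect wins (103 vs 48 kJ/mol).
F > Sb: relative to Sb, both the across-period and down-group shifts push F's electron affinity up.
Approximate values (kJ/mol): F 328, K 48, Sb 103, Tl 19.
So from lowest to highest: Tl < K < Sb < F.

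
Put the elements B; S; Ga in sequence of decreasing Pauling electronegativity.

S, B, Ga

Smaller atoms with higher effective nuclear charge are more electronegative.
These span different periods and groups, so the two trends combine.
B > Ga: they share group 13; the group trend gives B the larger value.
S > B: period and group pull opposite ways; the across-period shift dominates (2.58 vs 2.04).
Approximate values (Pauling): B 2.04, S 2.58, Ga 1.81.
So from highest to lowest: S > B > Ga.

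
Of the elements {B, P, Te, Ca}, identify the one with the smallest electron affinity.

B is in period 2, group 13; P is in period 3, group 15; Ca is in period 4, group 2; Te is in period 5, group 16.
EA tends to increase across a period and decrease down a group, though the pattern is less regular than for IE or radius.
These span different periods and groups, so the two trends combine.
B > Ca: both effects reinforce here, so B is clearly the higher of the two.
P > B: the two effects oppose for this pair; the across-period effect wins (72 vs 27 kJ/mol).
Te > P: period and group pull opposite ways; the across-period shift dominates (190 vs 72 kJ/mol).
Approximate values (kJ/mol): B 27, P 72, Ca 2, Te 190.
The smallest electron affinity among these belongs to Ca.

Ca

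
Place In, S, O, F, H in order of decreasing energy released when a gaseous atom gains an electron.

Atoms with high Z_eff and room in the valence shell (especially the halogens) have the most exothermic electron affinities.
Neither a single period nor a single group — weigh both effects.
H > In: period and group pull opposite ways; the down-group shift dominates (73 vs 29 kJ/mol).
O > H: period and group pull opposite ways; the across-period shift dominates (141 vs 73 kJ/mol).
S > O: this pair runs against the simple trend — see the exception note.
F > S: relative to S, both the across-period and down-group shifts push F's electron affinity up.
Note the exception: S has a higher electron affinity than O, contrary to the simple trend — the compact 2p subshell of O repels the added electron more than S's larger 3p does.
For reference (kJ/mol): H 73, O 141, F 328, S 200, In 29.
So from highest to lowest: F > S > O > H > In.

F > S > O > H > In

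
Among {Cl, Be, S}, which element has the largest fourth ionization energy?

Be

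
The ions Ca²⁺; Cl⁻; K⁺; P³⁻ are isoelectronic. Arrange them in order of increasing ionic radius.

All of these have 18 electrons, so size is governed by nuclear charge alone: the more protons, the stronger the pull on the same electron cloud, and the smaller the ion.
Nuclear charges: Ca²⁺ (Z=20), K⁺ (Z=19), Cl⁻ (Z=17), P³⁻ (Z=15).
Smallest to largest: Ca²⁺ < K⁺ < Cl⁻ < P³⁻.

Ca²⁺ < K⁺ < Cl⁻ < P³⁻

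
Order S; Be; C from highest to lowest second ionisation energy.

C > S > Be

The second ionization energy removes an electron from the +1 ion. For each element: S⁺ still has 5 valence electrons; Be⁺ still has 1 valence electron; C⁺ still has 3 valence electrons.
All are still removing valence electrons, so compare the +1 ions as you would atoms: IE_2 generally rises across a period (higher Z_eff) and falls down a group (larger shell), subject to the usual subshell exceptions.
Valence configurations: S⁺ [Ne]3s²3p³, Be⁺ [He]2s¹, C⁺ [He]2s²2p¹.
Tabulated IE_2 (kJ/mol): S 2252, Be 1757, C 2353.
Putting it together, IE_2: Be < S < C.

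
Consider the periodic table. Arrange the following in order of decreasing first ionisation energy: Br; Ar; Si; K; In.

Si is in period 3, group 14; Ar is in period 3, group 18; K is in period 4, group 1; Br is in period 4, group 17; In is in period 5, group 13.
First ionization energy rises across a period (greater Z_eff holds electrons more tightly) and falls down a group (valence electrons are farther from the nucleus).
These span different periods and groups, so the two trends combine.
In > K: the two effects oppose for this pair; the across-period effect wins (558 vs 419 kJ/mol).
Si > In: both effects reinforce here, so Si is clearly the higher of the two.
Br > Si: period and group pull opposite ways; the across-period shift dominates (1140 vs 786 kJ/mol).
Ar > Br: both effects reinforce here, so Ar is clearly the higher of the two.
Tabulated first ionization energy (kJ/mol): Si 786, Ar 1521, K 419, Br 1140, In 558.
So from highest to lowest: Ar > Br > Si > In > K.

Ar, Br, Si, In, K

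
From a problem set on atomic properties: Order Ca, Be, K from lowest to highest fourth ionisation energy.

K, Ca, Be

After 3 electrons have been removed, what remains? Ca³⁺ is already 1 electron into the core; Be³⁺ is already 1 electron into the core; K³⁺ is already 2 electrons into the core.
All of these are removing an electron from a noble-gas core or deeper; the smaller core (lower principal quantum number) is held far more tightly, and within a period the higher nuclear charge binds the same core more tightly.
Tabulated IE_4 (kJ/mol): Ca 6491, Be 21007, K 5877.
Putting it together, IE_4: K < Ca < Be.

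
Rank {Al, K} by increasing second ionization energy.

Al < K

After 1 electron has been removed, what remains? Al⁺ still has 2 valence electrons; K⁺ is the bare [Ar] core.
Core electrons are held far more tightly than valence electrons, so K tops the IE_2 order.
Approximate IE_2 values (kJ/mol): Al 1817, K 3052.
Overall IE_2 order: Al < K.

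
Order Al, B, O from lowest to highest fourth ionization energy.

Consider each +3 ion: Al³⁺ is the bare [Ne] core; B³⁺ is the bare [He] core; O³⁺ still has 3 valence electrons.
Core electrons are held far more tightly than valence electrons, so Al and B top the IE_4 order.
Approximate IE_4 values (kJ/mol): Al 11577, B 25026, O 7469.
So the fourth ionization energies run O < Al < B.

O < Al < B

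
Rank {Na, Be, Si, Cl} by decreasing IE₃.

Be > Na > Cl > Si

The third ionization energy removes an electron from the +2 ion. For each element: Na²⁺ is already 1 electron into the core; Be²⁺ is the bare [He] core; Si²⁺ still has 2 valence electrons; Cl²⁺ still has 5 valence electrons.
Pulling an electron out of a noble-gas core costs far more than removing a remaining valence electron, so Na and Be sit at the high end of IE_3.
Valence configurations: Si²⁺ [Ne]3s², Cl²⁺ [Ne]3s²3p³.
The numbers (kJ/mol): Na 6910, Be 14849, Si 3232, Cl 3822.
Hence IE_3: Si < Cl < Na < Be.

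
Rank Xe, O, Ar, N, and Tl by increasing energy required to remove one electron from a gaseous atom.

IE₁ increases left→right with effective nuclear charge and decreases top→bottom as the valence shell moves farther out.
These span different periods and groups, so the two trends combine.
Xe > Tl: relative to Tl, both the across-period and down-group shifts push Xe's first ionization energy up.
O > Xe: the two effects oppose for this pair; the down-group effect wins (1314 vs 1170 kJ/mol).
N > O: this pair runs against the simple trend — see the exception note.
Ar > N: the two effects oppose for this pair; the across-period effect wins (1521 vs 1402 kJ/mol).
Note the exception: N has a higher first ionization energy than O, contrary to the simple trend — pairing an electron in O's 2p⁴ costs repulsion energy, so O ionizes more easily than half-filled N (2p³).
For reference (kJ/mol): N 1402, O 1314, Ar 1521, Xe 1170, Tl 589.
So from lowest to highest: Tl < Xe < O < N < Ar.

Tl, Xe, O, N, Ar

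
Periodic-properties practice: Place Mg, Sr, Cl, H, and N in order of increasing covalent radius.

H < N < Cl < Mg < Sr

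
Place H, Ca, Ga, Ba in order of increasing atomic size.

H is in period 1, group 1; Ca is in period 4, group 2; Ga is in period 4, group 13; Ba is in period 6, group 2.
Radius decreases left→right (rising Z_eff, same n) and increases top→bottom (higher n).
These span different periods and groups, so the two trends combine.
Ga > H: the two effects oppose for this pair; the down-group effect wins (124 vs 32 pm).
Ca > Ga: Ca lies to the left of Ga in period 4, so the across-period effect alone puts Ca larger.
Ba > Ca: they share group 2; the group trend gives Ba the larger value.
Tabulated atomic radius (pm): H 32, Ca 171, Ga 124, Ba 196.
So from smallest to largest: H < Ga < Ca < Ba.

H < Ga < Ca < Ba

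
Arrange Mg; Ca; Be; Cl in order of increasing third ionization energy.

Consider each +2 ion: Mg²⁺ is the bare [Ne] core; Ca²⁺ is the bare [Ar] core; Be²⁺ is the bare [He] core; Cl²⁺ still has 5 valence electrons.
Pulling an electron out of a noble-gas core costs far more than removing a remaining valence electron, so Ca, Mg and Be sit at the high end of IE_3.
The numbers (kJ/mol): Mg 7733, Ca 4912, Be 14849, Cl 3822.
Hence IE_3: Cl < Ca < Mg < Be.

Cl, Ca, Mg, Be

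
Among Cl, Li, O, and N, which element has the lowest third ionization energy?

IE_3 is the cost of taking one more electron from the +2 cation: Cl²⁺ still has 5 valence electrons; Li²⁺ is already 1 electron into the core; O²⁺ still has 4 valence electrons; N²⁺ still has 3 valence electrons.
Core electrons are held far more tightly than valence electrons, so Li tops the IE_3 order.
Valence configurations: Cl²⁺ [Ne]3s²3p³, O²⁺ [He]2s²2p², N²⁺ [He]2s²2p¹.
Approximate IE_3 values (kJ/mol): Cl 3822, Li 11815, O 5300, N 4578.
Putting it together, IE_3: Cl < N < O < Li.

Cl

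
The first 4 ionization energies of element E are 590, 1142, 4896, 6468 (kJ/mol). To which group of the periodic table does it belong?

Look for the largest jump between consecutive ionization energies: IE3/IE2 ≈ 4.3, far larger than any earlier ratio.
That jump marks the point where a core electron is being removed. So the atom has 2 valence electrons.
A main-group element with 2 valence electrons is in group 2.

Group 2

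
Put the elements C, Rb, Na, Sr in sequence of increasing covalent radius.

C, Na, Sr, Rb

Atomic radius shrinks across a period as nuclear charge pulls the same shell inward, and grows down a group as new shells are added.
Here both period and group differ, so the two effects have to be weighed against each other.
Na > C: relative to C, both the across-period and down-group shifts push Na's atomic radius up.
Sr > Na: period and group pull opposite ways; the down-group shift dominates (185 vs 155 pm).
Rb > Sr: Rb lies to the left of Sr in period 5, so the across-period effect alone puts Rb larger.
Tabulated atomic radius (pm): C 75, Na 155, Rb 210, Sr 185.
So from smallest to largest: C < Na < Sr < Rb.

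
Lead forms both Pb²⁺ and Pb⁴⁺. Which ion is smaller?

Pb⁴⁺

Both ions have Z = 82 protons, but Pb⁴⁺ has lost more electrons, so its remaining electrons feel a larger effective nuclear charge per electron and are pulled in more tightly.
Higher positive charge → smaller ion, so Pb²⁺ > Pb⁴⁺.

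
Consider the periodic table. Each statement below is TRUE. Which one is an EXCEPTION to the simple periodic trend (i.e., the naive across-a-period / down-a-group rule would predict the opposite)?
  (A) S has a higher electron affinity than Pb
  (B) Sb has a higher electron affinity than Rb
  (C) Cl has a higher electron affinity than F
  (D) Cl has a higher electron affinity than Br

The general trend: electron affinity increases across a period and decreases down a group.
(A) S (period 3, group 16) vs Pb (period 6, group 14): the stated order agrees with the simple trend.
(B) Sb (period 5, group 15) vs Rb (period 5, group 1): the stated order agrees with the simple trend.
(C) Cl (period 3, group 17) vs F (period 2, group 17): the stated order contradicts the simple trend.
(D) Cl (period 3, group 17) vs Br (period 4, group 17): the stated order agrees with the simple trend.
The exception is (C): F's small 2p subshell makes the incoming electron feel strong e⁻–e⁻ repulsion, so Cl actually releases more energy on gaining an electron.

(C)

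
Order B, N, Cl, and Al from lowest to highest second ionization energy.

IE_2 is the cost of taking one more electron from the +1 cation: B⁺ still has 2 valence electrons; N⁺ still has 4 valence electrons; Cl⁺ still has 6 valence electrons; Al⁺ still has 2 valence electrons.
All are still removing valence electrons, so compare the +1 ions as you would atoms: IE_2 generally rises across a period (higher Z_eff) and falls down a group (larger shell), subject to the usual subshell exceptions.
Valence configurations: B⁺ [He]2s², N⁺ [He]2s²2p², Cl⁺ [Ne]3s²3p⁴, Al⁺ [Ne]3s².
Tabulated IE_2 (kJ/mol): B 2427, N 2856, Cl 2298, Al 1817.
So the second ionization energies run Al < Cl < B < N.

Al < Cl < B < N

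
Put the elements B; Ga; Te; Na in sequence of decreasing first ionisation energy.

B is in period 2, group 13; Na is in period 3, group 1; Ga is in period 4, group 13; Te is in period 5, group 16.
IE₁ increases left→right with effective nuclear charge and decreases top→bottom as the valence shell moves farther out.
Here both period and group differ, so the two effects have to be weighed against each other.
Ga > Na: period and group pull opposite ways; the across-period shift dominates (579 vs 496 kJ/mol).
B > Ga: they share group 13; the group trend gives B the larger value.
Te > B: the two effects oppose for this pair; the across-period effect wins (869 vs 801 kJ/mol).
Approximate values (kJ/mol): B 801, Na 496, Ga 579, Te 869.
So from highest to lowest: Te > B > Ga > Na.

Te, B, Ga, Na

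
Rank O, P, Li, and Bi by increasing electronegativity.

Li is in period 2, group 1; O is in period 2, group 16; P is in period 3, group 15; Bi is in period 6, group 15.
Electronegativity increases across a period and decreases down a group, tracking effective nuclear charge and atomic size.
Neither a single period nor a single group — weigh both effects.
Bi > Li: the two effects oppose for this pair; the across-period effect wins (2.02 vs 0.98).
P > Bi: they share group 15; the group trend gives P the larger value.
O > P: relative to P, both the across-period and down-group shifts push O's electronegativity up.
For reference (Pauling): Li 0.98, O 3.44, P 2.19, Bi 2.02.
So from lowest to highest: Li < Bi < P < O.

Li < Bi < P < O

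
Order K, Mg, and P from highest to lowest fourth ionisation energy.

Mg > K > P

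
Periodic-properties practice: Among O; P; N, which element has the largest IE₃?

Consider each +2 ion: O²⁺ still has 4 valence electrons; P²⁺ still has 3 valence electrons; N²⁺ still has 3 valence electrons.
All are still removing valence electrons, so compare the +2 ions as you would atoms: IE_3 generally rises across a period (higher Z_eff) and falls down a group (larger shell), subject to the usual subshell exceptions.
Valence configurations: O²⁺ [He]2s²2p², P²⁺ [Ne]3s²3p¹, N²⁺ [He]2s²2p¹.
Tabulated IE_3 (kJ/mol): O 5300, P 2914, N 4578.
Hence IE_3: P < N < O.

O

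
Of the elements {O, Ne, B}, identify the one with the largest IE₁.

Across a period the outer electron is held more tightly (higher IE₁); down a group it sits in a higher shell, more shielded, and comes off more easily.
All lie in period 2, so first ionization energy increases left to right.
The largest IE₁ among these belongs to Ne.

Ne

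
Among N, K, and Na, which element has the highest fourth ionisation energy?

Na

IE_4 is the cost of taking one more electron from the +3 cation: N³⁺ still has 2 valence electrons; K³⁺ is already 2 electrons into the core; Na³⁺ is already 2 electrons into the core.
Usually core removal costs more than valence removal, but here the competition is close: a tightly held n=2 valence electron can cost more to remove than an n=3 core electron, so the actual values have to decide it.
Tabulated IE_4 (kJ/mol): N 7475, K 5877, Na 9543.
Putting it together, IE_4: K < N < Na.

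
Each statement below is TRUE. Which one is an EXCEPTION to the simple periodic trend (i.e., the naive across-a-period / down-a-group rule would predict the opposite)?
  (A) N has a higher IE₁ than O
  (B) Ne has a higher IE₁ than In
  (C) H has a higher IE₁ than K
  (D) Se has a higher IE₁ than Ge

The general trend: IE₁ increases across a period and decreases down a group.
(A) N (period 2, group 15) vs O (period 2, group 16): the stated order contradicts the simple trend.
(B) Ne (period 2, group 18) vs In (period 5, group 13): the stated order agrees with the simple trend.
(C) H (period 1, group 1) vs K (period 4, group 1): the stated order agrees with the simple trend.
(D) Se (period 4, group 16) vs Ge (period 4, group 14): the stated order agrees with the simple trend.
The exception is (A): pairing an electron in O's 2p⁴ costs repulsion energy, so O ionizes more easily than half-filled N (2p³).

(A)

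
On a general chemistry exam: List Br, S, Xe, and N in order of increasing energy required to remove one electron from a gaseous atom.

S < Br < Xe < N

N is in period 2, group 15; S is in period 3, group 16; Br is in period 4, group 17; Xe is in period 5, group 18.
IE₁ increases left→right with effective nuclear charge and decreases top→bottom as the valence shell moves farther out.
A diagonal step moves right (one effect) and down (the opposite effect) at once.
Br > S: period and group pull opposite ways; the across-period shift dominates (1140 vs 1000 kJ/mol).
Xe > Br: the two effects oppose for this pair; the across-period effect wins (1170 vs 1140 kJ/mol).
N > Xe: the two effects oppose for this pair; the down-group effect wins (1402 vs 1170 kJ/mol).
Approximate values (kJ/mol): N 1402, S 1000, Br 1140, Xe 1170.
So from lowest to highest: S < Br < Xe < N.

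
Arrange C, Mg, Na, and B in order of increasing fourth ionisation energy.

C, Na, Mg, B

After 3 electrons have been removed, what remains? C³⁺ still has 1 valence electron; Mg³⁺ is already 1 electron into the core; Na³⁺ is already 2 electrons into the core; B³⁺ is the bare [He] core.
Pulling an electron out of a noble-gas core costs far more than removing a remaining valence electron, so Na, Mg and B sit at the high end of IE_4.
Tabulated IE_4 (kJ/mol): C 6223, Mg 10543, Na 9543, B 25026.
Putting it together, IE_4: C < Na < Mg < B.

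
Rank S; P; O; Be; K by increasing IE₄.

S < P < K < O < Be

IE_4 is the cost of taking one more electron from the +3 cation: S³⁺ still has 3 valence electrons; P³⁺ still has 2 valence electrons; O³⁺ still has 3 valence electrons; Be³⁺ is already 1 electron into the core; K³⁺ is already 2 electrons into the core.
Usually core removal costs more than valence removal, but here the competition is close: a tightly held n=2 valence electron can cost more to remove than an n=3 core electron, so the actual values have to decide it.
Valence configurations: S³⁺ [Ne]3s²3p¹, P³⁺ [Ne]3s², O³⁺ [He]2s²2p¹.
S³⁺ loses a lone 3p electron whereas P³⁺ must break into a filled 3s² pair, so IE_4(P) > IE_4(S) even though S has the higher nuclear charge.
Tabulated IE_4 (kJ/mol): S 4556, P 4964, O 7469, Be 21007, K 5877.
Hence IE_4: S < P < K < O < Be.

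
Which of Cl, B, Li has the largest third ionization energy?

Li

After 2 electrons have been removed, what remains? Cl²⁺ still has 5 valence electrons; B²⁺ still has 1 valence electron; Li²⁺ is already 1 electron into the core.
Breaking into a closed-shell core is much more expensive than removing a leftover valence electron — Li has the largest IE_3 here.
Valence configurations: Cl²⁺ [Ne]3s²3p³, B²⁺ [He]2s¹.
Tabulated IE_3 (kJ/mol): Cl 3822, B 3660, Li 11815.
So the third ionization energies run B < Cl < Li.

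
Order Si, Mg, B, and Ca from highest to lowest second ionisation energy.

B, Si, Mg, Ca

The second ionization energy removes an electron from the +1 ion. For each element: Si⁺ still has 3 valence electrons; Mg⁺ still has 1 valence electron; B⁺ still has 2 valence electrons; Ca⁺ still has 1 valence electron.
All are still removing valence electrons, so compare the +1 ions as you would atoms: IE_2 generally rises across a period (higher Z_eff) and falls down a group (larger shell), subject to the usual subshell exceptions.
Valence configurations: Si⁺ [Ne]3s²3p¹, Mg⁺ [Ne]3s¹, B⁺ [He]2s², Ca⁺ [Ar]4s¹.
Tabulated IE_2 (kJ/mol): Si 1577, Mg 1451, B 2427, Ca 1145.
Hence IE_2: Ca < Mg < Si < B.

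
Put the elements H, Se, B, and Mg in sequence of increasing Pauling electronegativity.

Mg < B < H < Se

H is in period 1, group 1; B is in period 2, group 13; Mg is in period 3, group 2; Se is in period 4, group 16.
Smaller atoms with higher effective nuclear charge are more electronegative.
These span different periods and groups, so the two trends combine.
B > Mg: relative to Mg, both the across-period and down-group shifts push B's electronegativity up.
H > B: the two effects oppose for this pair; the down-group effect wins (2.20 vs 2.04).
Se > H: the two effects oppose for this pair; the across-period effect wins (2.55 vs 2.20).
Tabulated electronegativity (Pauling): H 2.20, B 2.04, Mg 1.31, Se 2.55.
So from lowest to highest: Mg < B < H < Se.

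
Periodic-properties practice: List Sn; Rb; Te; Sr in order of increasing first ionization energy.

IE₁ increases left→right with effective nuclear charge and decreases top→bottom as the valence shell moves farther out.
All lie in period 5, so first ionization energy increases left to right.
So from lowest to highest: Rb < Sr < Sn < Te.

Rb < Sr < Sn < Te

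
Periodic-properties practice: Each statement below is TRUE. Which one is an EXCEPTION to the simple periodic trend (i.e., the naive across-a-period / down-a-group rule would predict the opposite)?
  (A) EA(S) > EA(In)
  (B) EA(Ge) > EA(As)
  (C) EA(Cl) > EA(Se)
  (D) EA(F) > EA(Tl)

(B)

The general trend: electron affinity increases across a period and decreases down a group.
(A) S (period 3, group 16) vs In (period 5, group 13): the stated order agrees with the simple trend.
(B) Ge (period 4, group 14) vs As (period 4, group 15): the stated order contradicts the simple trend.
(C) Cl (period 3, group 17) vs Se (period 4, group 16): the stated order agrees with the simple trend.
(D) F (period 2, group 17) vs Tl (period 6, group 13): the stated order agrees with the simple trend.
The exception is (B): adding an electron to As's half-filled 4p³ is unfavourable, so Ge (4p²) has the more exothermic EA.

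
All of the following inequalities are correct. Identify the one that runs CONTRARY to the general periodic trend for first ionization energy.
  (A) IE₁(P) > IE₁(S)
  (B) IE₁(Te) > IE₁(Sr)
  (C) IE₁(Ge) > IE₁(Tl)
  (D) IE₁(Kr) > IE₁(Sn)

(A)

The general trend: first ionization energy increases across a period and decreases down a group.
(A) P (period 3, group 15) vs S (period 3, group 16): the stated order contradicts the simple trend.
(B) Te (period 5, group 16) vs Sr (period 5, group 2): the stated order agrees with the simple trend.
(C) Ge (period 4, group 14) vs Tl (period 6, group 13): the stated order agrees with the simple trend.
(D) Kr (period 4, group 18) vs Sn (period 5, group 14): the stated order agrees with the simple trend.
The exception is (A): S (3p⁴) ionizes more easily than half-filled P (3p³) because the paired 3p electron in S is pushed out by e⁻–e⁻ repulsion.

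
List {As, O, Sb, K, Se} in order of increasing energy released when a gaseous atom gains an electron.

K, As, Sb, O, Se

O is in period 2, group 16; K is in period 4, group 1; As is in period 4, group 15; Se is in period 4, group 16; Sb is in period 5, group 15.
Adding an electron releases more energy for atoms nearer the top right (short of the noble gases).
Neither a single period nor a single group — weigh both effects.
As > K: both are in period 4; the period trend gives As the larger value.
Sb > As: this pair runs against the simple trend — see the exception note.
O > Sb: both effects reinforce here, so O is clearly the higher of the two.
Se > O: this pair runs against the simple trend — see the exception note.
Note the exception: Sb has a higher electron affinity than As, contrary to the simple trend — both are half-filled np³, but the pairing/repulsion penalty for the added electron shrinks as the p orbitals become larger and more diffuse down the group, and for Sb that outweighs the weaker nuclear attraction.
Note the exception: Se has a higher electron affinity than O, contrary to the simple trend — O's compact 2p subshell gives strong electron–electron repulsion on the added electron.
Tabulated electron affinity (kJ/mol): O 141, K 48, As 78, Se 195, Sb 103.
So from lowest to highest: K < As < Sb < O < Se.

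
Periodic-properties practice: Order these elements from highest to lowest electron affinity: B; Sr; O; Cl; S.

Cl, S, O, B, Sr

Atoms with high Z_eff and room in the valence shell (especially the halogens) have the most exothermic electron affinities.
Here both period and group differ, so the two effects have to be weighed against each other.
B > Sr: relative to Sr, both the across-period and down-group shifts push B's electron affinity up.
O > B: O lies to the right of B in period 2, so the across-period effect alone puts O higher.
S > O: this pair runs against the simple trend — see the exception note.
Cl > S: both are in period 3; the period trend gives Cl the larger value.
Note the exception: S has a higher electron affinity than O, contrary to the simple trend — the compact 2p subshell of O repels the added electron more than S's larger 3p does.
Tabulated electron affinity (kJ/mol): B 27, O 141, S 200, Cl 349, Sr 5.
So from highest to lowest: Cl > S > O > B > Sr.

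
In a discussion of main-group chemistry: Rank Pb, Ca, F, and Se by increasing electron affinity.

Ca < Pb < Se < F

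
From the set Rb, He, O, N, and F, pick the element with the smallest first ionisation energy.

He is in period 1, group 18; N is in period 2, group 15; O is in period 2, group 16; F is in period 2, group 17; Rb is in period 5, group 1.
First ionization energy rises across a period (greater Z_eff holds electrons more tightly) and falls down a group (valence electrons are farther from the nucleus).
These span different periods and groups, so the two trends combine.
O > Rb: both effects reinforce here, so O is clearly the higher of the two.
N > O: this pair runs against the simple trend — see the exception note.
F > N: F lies to the right of N in period 2, so the across-period effect alone puts F higher.
He > F: both effects reinforce here, so He is clearly the higher of the two.
Note the exception: N has a higher first ionization energy than O, contrary to the simple trend — pairing an electron in O's 2p⁴ costs repulsion energy, so O ionizes more easily than half-filled N (2p³).
Tabulated first ionization energy (kJ/mol): He 2372, N 1402, O 1314, F 1681, Rb 403.
The smallest first ionisation energy among these belongs to Rb.

Rb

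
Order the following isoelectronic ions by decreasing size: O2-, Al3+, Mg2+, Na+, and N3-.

N3- > O2- > Na+ > Mg2+ > Al3+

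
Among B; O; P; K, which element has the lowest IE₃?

P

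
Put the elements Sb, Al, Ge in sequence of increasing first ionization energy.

Al < Ge < Sb

Al is in period 3, group 13; Ge is in period 4, group 14; Sb is in period 5, group 15.
First ionization energy rises across a period (greater Z_eff holds electrons more tightly) and falls down a group (valence electrons are farther from the nucleus).
These sit on a diagonal, where the across-period and down-group effects partly cancel.
Ge > Al: the two effects oppose for this pair; the across-period effect wins (762 vs 578 kJ/mol).
Sb > Ge: the two effects oppose for this pair; the across-period effect wins (831 vs 762 kJ/mol).
Tabulated first ionization energy (kJ/mol): Al 578, Ge 762, Sb 831.
So from lowest to highest: Al < Ge < Sb.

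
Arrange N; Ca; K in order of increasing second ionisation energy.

Consider each +1 ion: N⁺ still has 4 valence electrons; Ca⁺ still has 1 valence electron; K⁺ is the bare [Ar] core.
Core electrons are held far more tightly than valence electrons, so K tops the IE_2 order.
Valence configurations: N⁺ [He]2s²2p², Ca⁺ [Ar]4s¹.
Approximate IE_2 values (kJ/mol): N 2856, Ca 1145, K 3052.
Hence IE_2: Ca < N < K.

Ca < N < K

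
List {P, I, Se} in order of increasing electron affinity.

P < Se < I

P is in period 3, group 15; Se is in period 4, group 16; I is in period 5, group 17.
EA tends to increase across a period and decrease down a group, though the pattern is less regular than for IE or radius.
A diagonal step moves right (one effect) and down (the opposite effect) at once.
Se > P: the two effects oppose for this pair; the across-period effect wins (195 vs 72 kJ/mol).
I > Se: period and group pull opposite ways; the across-period shift dominates (295 vs 195 kJ/mol).
Tabulated electron affinity (kJ/mol): P 72, Se 195, I 295.
So from lowest to highest: P < Se < I.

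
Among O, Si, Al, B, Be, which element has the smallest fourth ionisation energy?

Si

After 3 electrons have been removed, what remains? O³⁺ still has 3 valence electrons; Si³⁺ still has 1 valence electron; Al³⁺ is the bare [Ne] core; B³⁺ is the bare [He] core; Be³⁺ is already 1 electron into the core.
Pulling an electron out of a noble-gas core costs far more than removing a remaining valence electron, so Al, Be and B sit at the high end of IE_4.
Valence configurations: O³⁺ [He]2s²2p¹, Si³⁺ [Ne]3s¹.
Tabulated IE_4 (kJ/mol): O 7469, Si 4356, Al 11577, B 25026, Be 21007.
Putting it together, IE_4: Si < O < Al < Be < B.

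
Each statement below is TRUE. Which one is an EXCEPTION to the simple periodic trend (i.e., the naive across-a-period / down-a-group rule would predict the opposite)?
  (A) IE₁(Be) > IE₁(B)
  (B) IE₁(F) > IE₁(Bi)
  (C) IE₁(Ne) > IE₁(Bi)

(A)

The general trend: first ionization energy increases across a period and decreases down a group.
(A) Be (period 2, group 2) vs B (period 2, group 13): the stated order contradicts the simple trend.
(B) F (period 2, group 17) vs Bi (period 6, group 15): the stated order agrees with the simple trend.
(C) Ne (period 2, group 18) vs Bi (period 6, group 15): the stated order agrees with the simple trend.
The exception is (A): removing B's lone 2p electron is easier than breaking Be's filled 2s².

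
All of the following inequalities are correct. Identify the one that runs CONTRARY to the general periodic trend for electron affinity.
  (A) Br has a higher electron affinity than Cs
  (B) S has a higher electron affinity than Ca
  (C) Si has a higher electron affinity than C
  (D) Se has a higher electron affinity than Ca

The general trend: electron affinity increases across a period and decreases down a group.
(A) Br (period 4, group 17) vs Cs (period 6, group 1): the stated order agrees with the simple trend.
(B) S (period 3, group 16) vs Ca (period 4, group 2): the stated order agrees with the simple trend.
(C) Si (period 3, group 14) vs C (period 2, group 14): the stated order contradicts the simple trend.
(D) Se (period 4, group 16) vs Ca (period 4, group 2): the stated order agrees with the simple trend.
The exception is (C): Si's larger, more diffuse 3p orbitals accept an added electron slightly more readily than C's compact 2p.

(C)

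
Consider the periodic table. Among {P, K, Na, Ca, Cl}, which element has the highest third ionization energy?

Na

Consider each +2 ion: P²⁺ still has 3 valence electrons; K²⁺ is already 1 electron into the core; Na²⁺ is already 1 electron into the core; Ca²⁺ is the bare [Ar] core; Cl²⁺ still has 5 valence electrons.
Core electrons are held far more tightly than valence electrons, so K, Ca and Na top the IE_3 order.
Valence configurations: P²⁺ [Ne]3s²3p¹, Cl²⁺ [Ne]3s²3p³.
Approximate IE_3 values (kJ/mol): P 2914, K 4420, Na 6910, Ca 4912, Cl 3822.
Overall IE_3 order: P < Cl < K < Ca < Na.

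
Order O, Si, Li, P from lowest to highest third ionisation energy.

P < Si < O < Li

IE_3 is the cost of taking one more electron from the +2 cation: O²⁺ still has 4 valence electrons; Si²⁺ still has 2 valence electrons; Li²⁺ is already 1 electron into the core; P²⁺ still has 3 valence electrons.
Breaking into a closed-shell core is much more expensive than removing a leftover valence electron — Li has the largest IE_3 here.
Valence configurations: O²⁺ [He]2s²2p², Si²⁺ [Ne]3s², P²⁺ [Ne]3s²3p¹.
P²⁺ loses a lone 3p electron whereas Si²⁺ must break into a filled 3s² pair, so IE_3(Si) > IE_3(P) even though P has the higher nuclear charge.
Tabulated IE_3 (kJ/mol): O 5300, Si 3232, Li 11815, P 2914.
So the third ionization energies run P < Si < O < Li.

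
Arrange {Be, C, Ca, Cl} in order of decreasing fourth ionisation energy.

Be > Ca > C > Cl

The fourth ionization energy removes an electron from the +3 ion. For each element: Be³⁺ is already 1 electron into the core; C³⁺ still has 1 valence electron; Ca³⁺ is already 1 electron into the core; Cl³⁺ still has 4 valence electrons.
Pulling an electron out of a noble-gas core costs far more than removing a remaining valence electron, so Ca and Be sit at the high end of IE_4.
Valence configurations: C³⁺ [He]2s¹, Cl³⁺ [Ne]3s²3p².
The numbers (kJ/mol): Be 21007, C 6223, Ca 6491, Cl 5159.
So the fourth ionization energies run Cl < C < Ca < Be.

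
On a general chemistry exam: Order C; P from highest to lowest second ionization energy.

The second ionization energy removes an electron from the +1 ion. For each element: C⁺ still has 3 valence electrons; P⁺ still has 4 valence electrons.
All are still removing valence electrons, so compare the +1 ions as you would atoms: IE_2 generally rises across a period (higher Z_eff) and falls down a group (larger shell), subject to the usual subshell exceptions.
Valence configurations: C⁺ [He]2s²2p¹, P⁺ [Ne]3s²3p².
Tabulated IE_2 (kJ/mol): C 2353, P 1907.
Overall IE_2 order: P < C.

C > P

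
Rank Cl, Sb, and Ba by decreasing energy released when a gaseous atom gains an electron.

Cl > Sb > Ba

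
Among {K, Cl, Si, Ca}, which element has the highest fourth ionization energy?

Ca

The fourth ionization energy removes an electron from the +3 ion. For each element: K³⁺ is already 2 electrons into the core; Cl³⁺ still has 4 valence electrons; Si³⁺ still has 1 valence electron; Ca³⁺ is already 1 electron into the core.
Core electrons are held far more tightly than valence electrons, so K and Ca top the IE_4 order.
Valence configurations: Cl³⁺ [Ne]3s²3p², Si³⁺ [Ne]3s¹.
Tabulated IE_4 (kJ/mol): K 5877, Cl 5159, Si 4356, Ca 6491.
So the fourth ionization energies run Si < Cl < K < Ca.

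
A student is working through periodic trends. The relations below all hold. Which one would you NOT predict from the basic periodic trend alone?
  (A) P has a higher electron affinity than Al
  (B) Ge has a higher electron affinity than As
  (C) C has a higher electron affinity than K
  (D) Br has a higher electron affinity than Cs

(B)

The general trend: electron affinity increases across a period and decreases down a group.
(A) P (period 3, group 15) vs Al (period 3, group 13): the stated order agrees with the simple trend.
(B) Ge (period 4, group 14) vs As (period 4, group 15): the stated order contradicts the simple trend.
(C) C (period 2, group 14) vs K (period 4, group 1): the stated order agrees with the simple trend.
(D) Br (period 4, group 17) vs Cs (period 6, group 1): the stated order agrees with the simple trend.
The exception is (B): adding an electron to As's half-filled 4p³ is unfavourable, so Ge (4p²) has the more exothermic EA.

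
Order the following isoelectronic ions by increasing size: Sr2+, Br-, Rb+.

Sr2+ < Rb+ < Br-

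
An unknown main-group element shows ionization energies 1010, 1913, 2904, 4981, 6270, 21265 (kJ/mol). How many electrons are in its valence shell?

5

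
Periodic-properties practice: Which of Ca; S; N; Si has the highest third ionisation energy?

Ca

The third ionization energy removes an electron from the +2 ion. For each element: Ca²⁺ is the bare [Ar] core; S²⁺ still has 4 valence electrons; N²⁺ still has 3 valence electrons; Si²⁺ still has 2 valence electrons.
Pulling an electron out of a noble-gas core costs far more than removing a remaining valence electron, so Ca sits at the high end of IE_3.
Valence configurations: S²⁺ [Ne]3s²3p², N²⁺ [He]2s²2p¹, Si²⁺ [Ne]3s².
Approximate IE_3 values (kJ/mol): Ca 4912, S 3357, N 4578, Si 3232.
Hence IE_3: Si < S < N < Ca.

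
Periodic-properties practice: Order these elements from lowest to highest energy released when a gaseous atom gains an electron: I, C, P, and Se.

C is in period 2, group 14; P is in period 3, group 15; Se is in period 4, group 16; I is in period 5, group 17.
EA tends to increase across a period and decrease down a group, though the pattern is less regular than for IE or radius.
These sit on a diagonal, where the across-period and down-group effects partly cancel.
C > P: period and group pull opposite ways; the down-group shift dominates (122 vs 72 kJ/mol).
Se > C: period and group pull opposite ways; the across-period shift dominates (195 vs 122 kJ/mol).
I > Se: the two effects oppose for this pair; the across-period effect wins (295 vs 195 kJ/mol).
For reference (kJ/mol): C 122, P 72, Se 195, I 295.
So from lowest to highest: P < C < Se < I.

P, C, Se, I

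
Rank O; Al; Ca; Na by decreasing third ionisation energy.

The third ionization energy removes an electron from the +2 ion. For each element: O²⁺ still has 4 valence electrons; Al²⁺ still has 1 valence electron; Ca²⁺ is the bare [Ar] core; Na²⁺ is already 1 electron into the core.
Usually core removal costs more than valence removal, but here the competition is close: a tightly held n=2 valence electron can cost more to remove than an n=3 core electron, so the actual values have to decide it.
Valence configurations: O²⁺ [He]2s²2p², Al²⁺ [Ne]3s¹.
The numbers (kJ/mol): O 5300, Al 2745, Ca 4912, Na 6910.
Overall IE_3 order: Al < Ca < O < Na.

Na > O > Ca > Al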